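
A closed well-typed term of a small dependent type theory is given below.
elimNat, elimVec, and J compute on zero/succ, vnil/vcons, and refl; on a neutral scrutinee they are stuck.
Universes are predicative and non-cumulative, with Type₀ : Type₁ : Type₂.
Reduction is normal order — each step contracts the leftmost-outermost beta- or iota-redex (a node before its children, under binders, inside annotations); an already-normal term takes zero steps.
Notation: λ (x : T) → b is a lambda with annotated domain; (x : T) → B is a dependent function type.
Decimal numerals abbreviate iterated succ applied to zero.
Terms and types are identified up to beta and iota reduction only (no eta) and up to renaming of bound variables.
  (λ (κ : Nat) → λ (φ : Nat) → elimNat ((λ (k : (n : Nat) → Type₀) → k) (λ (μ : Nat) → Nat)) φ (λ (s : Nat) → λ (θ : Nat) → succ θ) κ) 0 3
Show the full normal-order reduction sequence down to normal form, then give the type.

normal-order reduction:
  (λ (κ : Nat) → λ (φ : Nat) → elimNat ((λ (k : (n : Nat) → Type₀) → k) (λ (μ : Nat) → Nat)) φ (λ (s : Nat) → λ (θ : Nat) → succ θ) κ) 0 3
  ~> (λ (κ : Nat) → elimNat ((λ (φ : (k : Nat) → Type₀) → φ) (λ (n : Nat) → Nat)) κ (λ (μ : Nat) → λ (s : Nat) → succ s) 0) 3
  ~> elimNat ((λ (κ : (φ : Nat) → Type₀) → κ) (λ (k : Nat) → Nat)) 3 (λ (n : Nat) → λ (μ : Nat) → succ μ) 0
  ~> 3
inferred type:
  Nat


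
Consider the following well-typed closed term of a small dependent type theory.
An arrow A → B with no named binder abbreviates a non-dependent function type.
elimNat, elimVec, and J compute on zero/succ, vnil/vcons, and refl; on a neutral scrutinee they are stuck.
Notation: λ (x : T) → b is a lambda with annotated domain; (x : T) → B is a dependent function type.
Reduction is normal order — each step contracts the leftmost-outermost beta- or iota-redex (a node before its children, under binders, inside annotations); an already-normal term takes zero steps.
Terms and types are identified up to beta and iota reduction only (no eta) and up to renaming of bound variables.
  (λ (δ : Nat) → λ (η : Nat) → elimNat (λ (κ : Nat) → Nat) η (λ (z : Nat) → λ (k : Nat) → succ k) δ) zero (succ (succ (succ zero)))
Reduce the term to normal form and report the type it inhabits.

resulting normal form:
  succ (succ (succ zero))
inferred type:
  Nat


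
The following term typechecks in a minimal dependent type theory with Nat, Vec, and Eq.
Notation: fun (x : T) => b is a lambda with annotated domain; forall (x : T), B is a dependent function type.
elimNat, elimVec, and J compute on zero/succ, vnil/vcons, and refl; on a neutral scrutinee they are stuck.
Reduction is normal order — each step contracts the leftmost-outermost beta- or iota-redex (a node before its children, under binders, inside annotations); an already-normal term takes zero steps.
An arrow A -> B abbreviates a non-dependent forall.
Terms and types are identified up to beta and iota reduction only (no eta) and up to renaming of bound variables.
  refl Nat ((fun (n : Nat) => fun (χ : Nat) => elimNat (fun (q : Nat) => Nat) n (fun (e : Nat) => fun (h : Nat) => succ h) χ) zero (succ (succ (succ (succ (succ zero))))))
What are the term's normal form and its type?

normal form:
  refl Nat (succ (succ (succ (succ (succ zero)))))
the term's type:
  Eq Nat (succ (succ (succ (succ (succ zero))))) (succ (succ (succ (succ (succ zero)))))
observation: reduction starts at a beta-redex, and 18 normal-order steps reach the normal form.


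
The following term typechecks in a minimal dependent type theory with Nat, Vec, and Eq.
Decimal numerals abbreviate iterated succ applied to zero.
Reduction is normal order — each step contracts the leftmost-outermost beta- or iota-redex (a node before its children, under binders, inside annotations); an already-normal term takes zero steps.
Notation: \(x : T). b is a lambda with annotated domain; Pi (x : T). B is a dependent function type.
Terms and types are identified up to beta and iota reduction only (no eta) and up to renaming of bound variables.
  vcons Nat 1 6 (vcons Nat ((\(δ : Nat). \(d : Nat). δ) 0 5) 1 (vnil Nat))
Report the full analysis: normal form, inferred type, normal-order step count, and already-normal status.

resulting normal form:
  vcons Nat 1 6 (vcons Nat 0 1 (vnil Nat))
inferred type:
  Vec Nat 2
normal-order step count: 2
started in normal form: no
first redex: a beta-redex


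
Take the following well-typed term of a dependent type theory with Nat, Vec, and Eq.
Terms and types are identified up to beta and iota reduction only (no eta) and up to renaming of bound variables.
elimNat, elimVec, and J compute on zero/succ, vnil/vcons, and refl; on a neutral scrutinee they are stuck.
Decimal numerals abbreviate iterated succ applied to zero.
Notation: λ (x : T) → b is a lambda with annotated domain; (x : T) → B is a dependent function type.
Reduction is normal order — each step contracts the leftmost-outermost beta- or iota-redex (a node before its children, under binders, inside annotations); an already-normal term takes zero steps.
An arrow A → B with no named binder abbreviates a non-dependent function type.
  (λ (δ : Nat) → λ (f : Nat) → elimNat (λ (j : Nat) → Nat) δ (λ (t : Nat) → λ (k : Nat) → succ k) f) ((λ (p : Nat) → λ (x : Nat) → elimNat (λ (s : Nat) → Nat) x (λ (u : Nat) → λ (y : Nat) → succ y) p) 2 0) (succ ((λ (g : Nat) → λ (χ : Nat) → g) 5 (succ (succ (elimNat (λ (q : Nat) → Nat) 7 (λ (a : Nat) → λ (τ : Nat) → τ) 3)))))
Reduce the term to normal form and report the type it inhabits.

resulting normal form:
  8
inferred type:
  Nat
observation: the term reaches its normal form after 32 normal-order steps.


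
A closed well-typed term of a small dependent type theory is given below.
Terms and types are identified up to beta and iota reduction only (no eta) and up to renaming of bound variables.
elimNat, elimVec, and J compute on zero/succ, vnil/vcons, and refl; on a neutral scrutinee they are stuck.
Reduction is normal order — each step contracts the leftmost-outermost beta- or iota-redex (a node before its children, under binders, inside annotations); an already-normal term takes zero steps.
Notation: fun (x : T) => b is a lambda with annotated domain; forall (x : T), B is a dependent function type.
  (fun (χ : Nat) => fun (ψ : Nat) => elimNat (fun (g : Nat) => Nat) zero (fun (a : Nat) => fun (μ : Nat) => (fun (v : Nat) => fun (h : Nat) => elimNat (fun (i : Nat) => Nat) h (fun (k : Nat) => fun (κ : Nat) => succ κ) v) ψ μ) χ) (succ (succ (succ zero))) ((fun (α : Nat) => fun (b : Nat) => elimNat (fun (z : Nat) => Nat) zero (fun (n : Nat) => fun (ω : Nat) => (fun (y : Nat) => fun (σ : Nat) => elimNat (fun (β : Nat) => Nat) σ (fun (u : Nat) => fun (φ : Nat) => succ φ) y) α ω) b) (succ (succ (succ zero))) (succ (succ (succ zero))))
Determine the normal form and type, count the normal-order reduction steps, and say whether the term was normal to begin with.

reduced normal form:
  succ (succ (succ (succ (succ (succ (succ (succ (succ (succ (succ (succ (succ (succ (succ (succ (succ (succ (succ (succ (succ (succ (succ (succ (succ (succ (succ zero))))))))))))))))))))))))))
the term's type:
  Nat
steps to reach normal form (normal order): 246
already normal: no
first redex: a beta-redex


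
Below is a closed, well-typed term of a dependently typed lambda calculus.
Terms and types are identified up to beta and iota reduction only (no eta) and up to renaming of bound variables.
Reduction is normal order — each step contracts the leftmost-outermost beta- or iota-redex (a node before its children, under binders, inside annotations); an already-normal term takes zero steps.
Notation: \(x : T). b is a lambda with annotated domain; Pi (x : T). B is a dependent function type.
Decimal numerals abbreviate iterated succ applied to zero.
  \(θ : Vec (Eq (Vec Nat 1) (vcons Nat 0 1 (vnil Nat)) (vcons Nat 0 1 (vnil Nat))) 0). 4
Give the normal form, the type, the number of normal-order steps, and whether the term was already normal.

reduced normal form:
  \(θ : Vec (Eq (Vec Nat 1) (vcons Nat 0 1 (vnil Nat)) (vcons Nat 0 1 (vnil Nat))) 0). 4
inferred type:
  Pi (θ : Vec (Eq (Vec Nat 1) (vcons Nat 0 1 (vnil Nat)) (vcons Nat 0 1 (vnil Nat))) 0). Nat
steps to reach normal form (normal order): 0
already normal: yes


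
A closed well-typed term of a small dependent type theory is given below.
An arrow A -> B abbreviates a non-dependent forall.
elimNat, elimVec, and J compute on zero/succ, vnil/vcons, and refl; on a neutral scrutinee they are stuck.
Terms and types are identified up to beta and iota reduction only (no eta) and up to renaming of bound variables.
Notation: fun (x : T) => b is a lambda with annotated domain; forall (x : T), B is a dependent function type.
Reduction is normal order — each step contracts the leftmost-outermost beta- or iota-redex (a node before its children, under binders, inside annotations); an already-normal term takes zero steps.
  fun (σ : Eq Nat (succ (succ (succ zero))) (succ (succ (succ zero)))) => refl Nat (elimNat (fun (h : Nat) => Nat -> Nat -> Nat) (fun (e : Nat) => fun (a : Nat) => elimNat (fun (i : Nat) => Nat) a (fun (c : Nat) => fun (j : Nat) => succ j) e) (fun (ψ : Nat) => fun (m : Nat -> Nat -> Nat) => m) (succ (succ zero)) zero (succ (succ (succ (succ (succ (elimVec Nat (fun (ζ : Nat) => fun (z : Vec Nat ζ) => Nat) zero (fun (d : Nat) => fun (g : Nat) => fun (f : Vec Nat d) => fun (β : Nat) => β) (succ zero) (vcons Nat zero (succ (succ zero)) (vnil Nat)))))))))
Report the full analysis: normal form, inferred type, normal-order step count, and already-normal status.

reduced normal form:
  fun (σ : Eq Nat (succ (succ (succ zero))) (succ (succ (succ zero)))) => refl Nat (succ (succ (succ (succ (succ zero)))))
the term's type:
  Eq Nat (succ (succ (succ zero))) (succ (succ (succ zero))) -> Eq Nat (succ (succ (succ (succ (succ zero))))) (succ (succ (succ (succ (succ zero)))))
steps to reach normal form (normal order): 16
started in normal form: no
first redex: an elimNat iota-redex


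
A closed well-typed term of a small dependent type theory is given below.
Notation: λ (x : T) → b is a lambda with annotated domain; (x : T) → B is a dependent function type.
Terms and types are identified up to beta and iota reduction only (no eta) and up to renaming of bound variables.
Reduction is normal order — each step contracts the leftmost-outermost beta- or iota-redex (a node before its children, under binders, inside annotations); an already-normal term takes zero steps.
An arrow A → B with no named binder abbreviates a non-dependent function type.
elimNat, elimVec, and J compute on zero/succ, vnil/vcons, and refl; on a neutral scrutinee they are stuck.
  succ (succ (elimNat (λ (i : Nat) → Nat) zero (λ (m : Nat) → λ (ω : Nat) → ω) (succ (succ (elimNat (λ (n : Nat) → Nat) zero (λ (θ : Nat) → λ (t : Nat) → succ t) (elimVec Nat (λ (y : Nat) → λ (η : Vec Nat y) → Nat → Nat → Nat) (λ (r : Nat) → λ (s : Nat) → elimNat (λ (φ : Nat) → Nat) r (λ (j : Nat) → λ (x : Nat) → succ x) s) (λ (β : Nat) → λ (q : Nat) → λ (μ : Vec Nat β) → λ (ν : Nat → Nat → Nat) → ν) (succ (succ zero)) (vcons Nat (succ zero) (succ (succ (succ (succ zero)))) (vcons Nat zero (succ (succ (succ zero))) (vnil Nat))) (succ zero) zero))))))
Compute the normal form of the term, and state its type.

reduced normal form:
  succ (succ zero)
inferred type:
  Nat


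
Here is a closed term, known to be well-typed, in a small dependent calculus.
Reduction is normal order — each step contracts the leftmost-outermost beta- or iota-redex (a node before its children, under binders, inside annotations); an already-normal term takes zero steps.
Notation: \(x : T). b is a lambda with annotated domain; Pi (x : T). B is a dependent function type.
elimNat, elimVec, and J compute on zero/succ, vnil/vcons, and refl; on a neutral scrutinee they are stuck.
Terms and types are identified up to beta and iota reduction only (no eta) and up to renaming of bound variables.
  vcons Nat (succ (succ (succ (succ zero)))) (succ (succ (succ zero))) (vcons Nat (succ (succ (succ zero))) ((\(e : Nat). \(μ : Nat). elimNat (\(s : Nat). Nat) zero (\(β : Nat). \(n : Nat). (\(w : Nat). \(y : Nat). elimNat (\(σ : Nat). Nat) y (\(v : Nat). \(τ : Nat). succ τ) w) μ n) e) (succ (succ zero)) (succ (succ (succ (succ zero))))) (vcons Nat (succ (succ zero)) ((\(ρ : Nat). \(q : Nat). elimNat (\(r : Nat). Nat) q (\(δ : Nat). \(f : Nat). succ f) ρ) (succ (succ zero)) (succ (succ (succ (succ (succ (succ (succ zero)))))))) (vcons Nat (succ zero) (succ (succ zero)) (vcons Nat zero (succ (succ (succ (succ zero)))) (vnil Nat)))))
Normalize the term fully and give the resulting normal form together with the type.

normal form:
  vcons Nat (succ (succ (succ (succ zero)))) (succ (succ (succ zero))) (vcons Nat (succ (succ (succ zero))) (succ (succ (succ (succ (succ (succ (succ (succ zero)))))))) (vcons Nat (succ (succ zero)) (succ (succ (succ (succ (succ (succ (succ (succ (succ zero))))))))) (vcons Nat (succ zero) (succ (succ zero)) (vcons Nat zero (succ (succ (succ (succ zero)))) (vnil Nat)))))
the term's type:
  Vec Nat (succ (succ (succ (succ (succ zero)))))
observation: 48 normal-order steps normalize the term, beginning with a beta-redex.


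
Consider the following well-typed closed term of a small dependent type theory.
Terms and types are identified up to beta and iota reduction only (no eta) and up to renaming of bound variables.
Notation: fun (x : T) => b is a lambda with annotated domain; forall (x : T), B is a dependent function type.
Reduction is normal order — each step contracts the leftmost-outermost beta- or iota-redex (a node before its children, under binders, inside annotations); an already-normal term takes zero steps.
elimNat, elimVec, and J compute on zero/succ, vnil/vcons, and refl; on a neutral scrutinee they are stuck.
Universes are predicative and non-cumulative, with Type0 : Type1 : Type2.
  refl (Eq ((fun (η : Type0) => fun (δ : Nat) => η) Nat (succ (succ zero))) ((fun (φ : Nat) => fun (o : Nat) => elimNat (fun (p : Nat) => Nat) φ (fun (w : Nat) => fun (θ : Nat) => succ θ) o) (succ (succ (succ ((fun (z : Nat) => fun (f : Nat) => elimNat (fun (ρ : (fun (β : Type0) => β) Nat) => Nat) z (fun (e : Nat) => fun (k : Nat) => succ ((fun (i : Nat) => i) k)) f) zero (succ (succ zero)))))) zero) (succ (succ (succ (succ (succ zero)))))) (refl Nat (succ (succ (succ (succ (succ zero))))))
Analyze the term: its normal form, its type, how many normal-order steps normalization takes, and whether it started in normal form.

reduced normal form:
  refl (Eq Nat (succ (succ (succ (succ (succ zero))))) (succ (succ (succ (succ (succ zero)))))) (refl Nat (succ (succ (succ (succ (succ zero))))))
type:
  Eq (Eq Nat (succ (succ (succ (succ (succ zero))))) (succ (succ (succ (succ (succ zero)))))) (refl Nat (succ (succ (succ (succ (succ zero)))))) (refl Nat (succ (succ (succ (succ (succ zero))))))
normal-order step count: 16
started in normal form: no
first redex: a beta-redex


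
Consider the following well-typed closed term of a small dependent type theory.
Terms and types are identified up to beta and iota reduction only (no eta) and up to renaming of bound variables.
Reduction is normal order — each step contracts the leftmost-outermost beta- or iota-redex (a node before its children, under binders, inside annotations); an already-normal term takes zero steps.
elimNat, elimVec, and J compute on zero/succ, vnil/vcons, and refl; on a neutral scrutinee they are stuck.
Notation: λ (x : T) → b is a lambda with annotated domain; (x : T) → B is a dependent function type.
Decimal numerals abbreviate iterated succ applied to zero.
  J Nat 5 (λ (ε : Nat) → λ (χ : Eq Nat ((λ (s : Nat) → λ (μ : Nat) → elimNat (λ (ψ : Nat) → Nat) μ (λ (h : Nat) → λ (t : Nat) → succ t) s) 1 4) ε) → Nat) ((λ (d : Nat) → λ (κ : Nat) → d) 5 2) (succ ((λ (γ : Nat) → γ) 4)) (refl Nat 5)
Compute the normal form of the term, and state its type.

normal form:
  5
type:
  Nat
observation: 3 normal-order steps normalize the term, beginning with a J iota-redex.


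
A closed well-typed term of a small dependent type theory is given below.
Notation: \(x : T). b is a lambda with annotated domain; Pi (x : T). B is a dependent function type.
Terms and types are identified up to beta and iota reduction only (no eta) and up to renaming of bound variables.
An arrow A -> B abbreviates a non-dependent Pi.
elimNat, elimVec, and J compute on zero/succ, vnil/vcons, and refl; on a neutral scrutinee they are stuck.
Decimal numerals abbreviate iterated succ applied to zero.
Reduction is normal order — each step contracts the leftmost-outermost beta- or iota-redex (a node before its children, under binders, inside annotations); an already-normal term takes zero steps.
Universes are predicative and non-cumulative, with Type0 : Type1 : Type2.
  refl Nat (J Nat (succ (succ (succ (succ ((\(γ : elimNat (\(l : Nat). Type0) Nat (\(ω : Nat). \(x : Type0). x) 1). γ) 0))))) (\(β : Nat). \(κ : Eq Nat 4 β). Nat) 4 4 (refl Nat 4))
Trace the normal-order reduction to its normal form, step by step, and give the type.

normal-order reduction:
  refl Nat (J Nat (succ (succ (succ (succ ((\(γ : elimNat (\(l : Nat). Type0) Nat (\(ω : Nat). \(x : Type0). x) 1). γ) 0))))) (\(β : Nat). \(κ : Eq Nat 4 β). Nat) 4 4 (refl Nat 4))
  ~> refl Nat 4
inferred type:
  Eq Nat 4 4


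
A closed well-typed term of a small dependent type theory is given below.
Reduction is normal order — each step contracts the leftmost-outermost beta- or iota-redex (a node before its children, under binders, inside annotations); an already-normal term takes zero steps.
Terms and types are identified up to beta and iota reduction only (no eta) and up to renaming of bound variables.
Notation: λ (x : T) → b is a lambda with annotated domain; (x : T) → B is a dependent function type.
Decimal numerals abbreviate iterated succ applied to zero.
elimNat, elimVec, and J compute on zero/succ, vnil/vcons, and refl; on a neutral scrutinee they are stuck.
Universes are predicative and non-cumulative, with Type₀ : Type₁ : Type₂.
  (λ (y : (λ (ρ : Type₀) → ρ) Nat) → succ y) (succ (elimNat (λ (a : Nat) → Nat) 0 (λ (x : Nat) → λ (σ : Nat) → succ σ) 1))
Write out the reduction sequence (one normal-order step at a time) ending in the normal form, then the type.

normal-order reduction sequence:
  (λ (y : (λ (ρ : Type₀) → ρ) Nat) → succ y) (succ (elimNat (λ (a : Nat) → Nat) 0 (λ (x : Nat) → λ (σ : Nat) → succ σ) 1))
  ~> succ (succ (elimNat (λ (y : Nat) → Nat) 0 (λ (ρ : Nat) → λ (a : Nat) → succ a) 1))
  ~> succ (succ ((λ (y : Nat) → λ (ρ : Nat) → succ ρ) 0 (elimNat (λ (a : Nat) → Nat) 0 (λ (x : Nat) → λ (σ : Nat) → succ σ) 0)))
  ~> succ (succ ((λ (y : Nat) → succ y) (elimNat (λ (ρ : Nat) → Nat) 0 (λ (a : Nat) → λ (x : Nat) → succ x) 0)))
  ~> succ (succ (succ (elimNat (λ (y : Nat) → Nat) 0 (λ (ρ : Nat) → λ (a : Nat) → succ a) 0)))
  ~> 3
the term's type:
  Nat


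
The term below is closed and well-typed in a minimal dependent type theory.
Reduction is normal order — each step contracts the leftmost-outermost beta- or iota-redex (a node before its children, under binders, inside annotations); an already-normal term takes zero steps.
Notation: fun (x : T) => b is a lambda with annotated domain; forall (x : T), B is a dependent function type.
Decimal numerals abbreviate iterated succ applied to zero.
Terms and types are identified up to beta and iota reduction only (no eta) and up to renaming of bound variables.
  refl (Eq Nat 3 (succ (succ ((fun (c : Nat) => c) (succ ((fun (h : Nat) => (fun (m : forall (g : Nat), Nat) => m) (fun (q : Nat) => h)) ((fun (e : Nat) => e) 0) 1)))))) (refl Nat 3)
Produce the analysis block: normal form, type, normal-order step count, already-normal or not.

normal form:
  refl (Eq Nat 3 3) (refl Nat 3)
type:
  Eq (Eq Nat 3 3) (refl Nat 3) (refl Nat 3)
steps to reach normal form (normal order): 5
started in normal form: no
first redex: a beta-redex


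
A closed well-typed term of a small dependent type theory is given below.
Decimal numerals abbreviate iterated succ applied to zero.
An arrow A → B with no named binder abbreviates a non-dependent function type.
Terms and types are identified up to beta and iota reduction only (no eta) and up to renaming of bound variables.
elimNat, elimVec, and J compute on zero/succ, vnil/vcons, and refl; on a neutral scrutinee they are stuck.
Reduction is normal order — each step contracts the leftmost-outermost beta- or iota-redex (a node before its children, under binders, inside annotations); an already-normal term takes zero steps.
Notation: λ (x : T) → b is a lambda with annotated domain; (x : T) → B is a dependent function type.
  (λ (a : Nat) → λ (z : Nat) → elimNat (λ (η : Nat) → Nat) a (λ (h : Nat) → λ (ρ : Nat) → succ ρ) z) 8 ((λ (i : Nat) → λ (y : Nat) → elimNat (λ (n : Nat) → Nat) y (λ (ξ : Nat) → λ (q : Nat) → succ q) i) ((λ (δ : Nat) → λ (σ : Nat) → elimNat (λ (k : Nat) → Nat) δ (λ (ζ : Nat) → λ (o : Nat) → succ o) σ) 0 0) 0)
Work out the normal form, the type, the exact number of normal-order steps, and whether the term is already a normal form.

normal form:
  8
the term's type:
  Nat
normal-order step count: 9
term was already normal: no
first redex: a beta-redex


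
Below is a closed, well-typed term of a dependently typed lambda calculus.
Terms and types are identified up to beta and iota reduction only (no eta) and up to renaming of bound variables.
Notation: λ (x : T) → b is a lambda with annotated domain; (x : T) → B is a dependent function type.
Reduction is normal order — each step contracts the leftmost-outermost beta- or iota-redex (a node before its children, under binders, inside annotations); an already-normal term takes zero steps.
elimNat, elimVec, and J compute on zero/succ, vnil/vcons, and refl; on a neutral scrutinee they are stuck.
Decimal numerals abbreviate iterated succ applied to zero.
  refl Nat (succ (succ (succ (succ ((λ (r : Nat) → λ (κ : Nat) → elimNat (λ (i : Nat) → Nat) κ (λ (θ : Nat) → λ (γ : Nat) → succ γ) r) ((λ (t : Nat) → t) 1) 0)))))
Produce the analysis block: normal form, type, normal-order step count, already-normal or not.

reduced normal form:
  refl Nat 5
type:
  Eq Nat 5 5
normal-order step count: 7
started in normal form: no
first contracted redex: a beta-redex


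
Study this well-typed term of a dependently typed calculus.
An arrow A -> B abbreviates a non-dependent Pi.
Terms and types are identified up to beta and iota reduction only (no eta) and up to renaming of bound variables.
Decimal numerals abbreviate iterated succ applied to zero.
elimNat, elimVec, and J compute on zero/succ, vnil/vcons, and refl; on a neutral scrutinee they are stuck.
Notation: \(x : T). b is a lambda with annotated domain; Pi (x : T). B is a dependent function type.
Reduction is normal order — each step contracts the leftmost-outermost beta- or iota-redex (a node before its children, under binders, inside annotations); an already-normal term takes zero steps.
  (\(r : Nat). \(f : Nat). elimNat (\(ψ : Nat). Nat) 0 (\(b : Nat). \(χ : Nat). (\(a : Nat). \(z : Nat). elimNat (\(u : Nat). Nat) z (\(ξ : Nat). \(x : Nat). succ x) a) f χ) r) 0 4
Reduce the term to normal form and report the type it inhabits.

normal form:
  0
inferred type:
  Nat


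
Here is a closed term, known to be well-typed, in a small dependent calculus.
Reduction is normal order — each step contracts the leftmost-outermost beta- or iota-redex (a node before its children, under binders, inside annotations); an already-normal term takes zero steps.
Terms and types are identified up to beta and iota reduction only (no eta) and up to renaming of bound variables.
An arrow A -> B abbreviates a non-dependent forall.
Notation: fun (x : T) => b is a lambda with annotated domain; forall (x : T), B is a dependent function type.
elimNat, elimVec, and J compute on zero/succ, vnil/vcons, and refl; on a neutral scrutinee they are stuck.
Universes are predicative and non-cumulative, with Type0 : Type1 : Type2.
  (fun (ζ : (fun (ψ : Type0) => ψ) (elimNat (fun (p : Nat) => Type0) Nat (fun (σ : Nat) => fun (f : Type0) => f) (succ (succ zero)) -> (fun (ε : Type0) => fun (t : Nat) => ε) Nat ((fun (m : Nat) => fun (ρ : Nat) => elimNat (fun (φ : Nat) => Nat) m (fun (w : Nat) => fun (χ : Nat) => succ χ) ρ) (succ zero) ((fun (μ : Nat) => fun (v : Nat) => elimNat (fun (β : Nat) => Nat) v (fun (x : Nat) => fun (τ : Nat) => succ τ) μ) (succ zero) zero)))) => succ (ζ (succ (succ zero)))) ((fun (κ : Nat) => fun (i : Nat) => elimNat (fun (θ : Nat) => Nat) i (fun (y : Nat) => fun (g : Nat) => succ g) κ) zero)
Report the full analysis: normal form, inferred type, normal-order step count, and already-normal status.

reduced normal form:
  succ (succ (succ zero))
type:
  Nat
reduction steps (normal order): 4
started in normal form: no
first redex: a beta-redex


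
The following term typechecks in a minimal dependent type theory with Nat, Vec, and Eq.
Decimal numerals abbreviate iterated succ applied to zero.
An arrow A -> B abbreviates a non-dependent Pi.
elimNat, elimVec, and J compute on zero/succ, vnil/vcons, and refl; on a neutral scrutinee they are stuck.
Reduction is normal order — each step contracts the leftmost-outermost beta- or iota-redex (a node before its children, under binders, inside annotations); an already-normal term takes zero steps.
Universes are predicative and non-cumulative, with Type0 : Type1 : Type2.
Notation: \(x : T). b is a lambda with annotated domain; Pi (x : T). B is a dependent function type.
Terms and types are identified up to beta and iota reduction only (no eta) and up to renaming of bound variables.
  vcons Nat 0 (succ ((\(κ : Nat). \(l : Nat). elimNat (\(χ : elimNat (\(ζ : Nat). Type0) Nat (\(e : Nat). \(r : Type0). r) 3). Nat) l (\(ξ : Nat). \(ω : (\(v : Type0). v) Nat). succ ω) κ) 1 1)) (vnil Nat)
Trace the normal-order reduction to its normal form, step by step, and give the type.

normal-order reduction:
  vcons Nat 0 (succ ((\(κ : Nat). \(l : Nat). elimNat (\(χ : elimNat (\(ζ : Nat). Type0) Nat (\(e : Nat). \(r : Type0). r) 3). Nat) l (\(ξ : Nat). \(ω : (\(v : Type0). v) Nat). succ ω) κ) 1 1)) (vnil Nat)
  ~> vcons Nat 0 (succ ((\(κ : Nat). elimNat (\(l : elimNat (\(χ : Nat). Type0) Nat (\(ζ : Nat). \(e : Type0). e) 3). Nat) κ (\(r : Nat). \(ξ : (\(ω : Type0). ω) Nat). succ ξ) 1) 1)) (vnil Nat)
  ~> vcons Nat 0 (succ (elimNat (\(κ : elimNat (\(l : Nat). Type0) Nat (\(χ : Nat). \(ζ : Type0). ζ) 3). Nat) 1 (\(e : Nat). \(r : (\(ξ : Type0). ξ) Nat). succ r) 1)) (vnil Nat)
  ~> vcons Nat 0 (succ ((\(κ : Nat). \(l : (\(χ : Type0). χ) Nat). succ l) 0 (elimNat (\(ζ : elimNat (\(e : Nat). Type0) Nat (\(r : Nat). \(ξ : Type0). ξ) 3). Nat) 1 (\(ω : Nat). \(v : (\(h : Type0). h) Nat). succ v) 0))) (vnil Nat)
  ~> vcons Nat 0 (succ ((\(κ : (\(l : Type0). l) Nat). succ κ) (elimNat (\(χ : elimNat (\(ζ : Nat). Type0) Nat (\(e : Nat). \(r : Type0). r) 3). Nat) 1 (\(ξ : Nat). \(ω : (\(v : Type0). v) Nat). succ ω) 0))) (vnil Nat)
  ~> vcons Nat 0 (succ (succ (elimNat (\(κ : elimNat (\(l : Nat). Type0) Nat (\(χ : Nat). \(ζ : Type0). ζ) 3). Nat) 1 (\(e : Nat). \(r : (\(ξ : Type0). ξ) Nat). succ r) 0))) (vnil Nat)
  ~> vcons Nat 0 3 (vnil Nat)
the term's type:
  Vec Nat 1


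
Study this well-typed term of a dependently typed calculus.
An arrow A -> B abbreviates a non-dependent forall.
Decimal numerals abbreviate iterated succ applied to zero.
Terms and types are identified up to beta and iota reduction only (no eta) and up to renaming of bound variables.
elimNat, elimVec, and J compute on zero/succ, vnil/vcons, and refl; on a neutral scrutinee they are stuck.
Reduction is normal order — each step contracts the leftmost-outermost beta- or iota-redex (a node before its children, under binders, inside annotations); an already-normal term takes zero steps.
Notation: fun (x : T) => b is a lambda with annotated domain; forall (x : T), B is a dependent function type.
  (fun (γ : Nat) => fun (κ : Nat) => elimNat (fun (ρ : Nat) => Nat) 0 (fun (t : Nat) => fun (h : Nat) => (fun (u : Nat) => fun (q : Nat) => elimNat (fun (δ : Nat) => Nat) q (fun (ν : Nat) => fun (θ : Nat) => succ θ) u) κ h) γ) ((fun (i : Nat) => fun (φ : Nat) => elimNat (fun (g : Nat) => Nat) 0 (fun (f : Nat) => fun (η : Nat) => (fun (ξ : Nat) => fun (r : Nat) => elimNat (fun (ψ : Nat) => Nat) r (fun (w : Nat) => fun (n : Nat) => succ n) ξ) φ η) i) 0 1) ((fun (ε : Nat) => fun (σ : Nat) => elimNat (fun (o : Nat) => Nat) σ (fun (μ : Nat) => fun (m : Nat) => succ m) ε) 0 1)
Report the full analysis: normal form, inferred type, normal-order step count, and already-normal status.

normal form:
  0
type:
  Nat
steps to reach normal form (normal order): 15
term was already normal: no
first contracted redex: a beta-redex


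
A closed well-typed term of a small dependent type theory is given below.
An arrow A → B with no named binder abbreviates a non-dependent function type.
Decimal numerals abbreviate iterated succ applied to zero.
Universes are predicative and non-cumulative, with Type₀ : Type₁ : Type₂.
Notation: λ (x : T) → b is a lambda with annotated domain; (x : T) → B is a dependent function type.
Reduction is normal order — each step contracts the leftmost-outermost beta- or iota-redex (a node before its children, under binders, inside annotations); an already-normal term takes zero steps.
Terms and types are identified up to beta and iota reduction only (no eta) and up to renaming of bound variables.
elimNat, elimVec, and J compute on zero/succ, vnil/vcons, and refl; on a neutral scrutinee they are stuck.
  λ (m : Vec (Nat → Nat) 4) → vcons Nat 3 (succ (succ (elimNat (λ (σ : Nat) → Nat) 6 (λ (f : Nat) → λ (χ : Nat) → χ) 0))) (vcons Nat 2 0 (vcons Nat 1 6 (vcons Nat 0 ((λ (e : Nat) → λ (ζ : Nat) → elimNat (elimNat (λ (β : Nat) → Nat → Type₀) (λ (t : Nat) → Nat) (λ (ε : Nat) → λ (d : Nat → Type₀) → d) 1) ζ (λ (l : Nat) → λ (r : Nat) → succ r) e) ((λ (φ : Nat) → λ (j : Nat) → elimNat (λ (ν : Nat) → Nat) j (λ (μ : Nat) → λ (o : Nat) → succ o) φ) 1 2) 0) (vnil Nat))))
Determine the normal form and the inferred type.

reduced normal form:
  λ (m : Vec (Nat → Nat) 4) → vcons Nat 3 8 (vcons Nat 2 0 (vcons Nat 1 6 (vcons Nat 0 3 (vnil Nat))))
type:
  Vec (Nat → Nat) 4 → Vec Nat 4
observation: the term reaches its normal form after 23 normal-order steps.


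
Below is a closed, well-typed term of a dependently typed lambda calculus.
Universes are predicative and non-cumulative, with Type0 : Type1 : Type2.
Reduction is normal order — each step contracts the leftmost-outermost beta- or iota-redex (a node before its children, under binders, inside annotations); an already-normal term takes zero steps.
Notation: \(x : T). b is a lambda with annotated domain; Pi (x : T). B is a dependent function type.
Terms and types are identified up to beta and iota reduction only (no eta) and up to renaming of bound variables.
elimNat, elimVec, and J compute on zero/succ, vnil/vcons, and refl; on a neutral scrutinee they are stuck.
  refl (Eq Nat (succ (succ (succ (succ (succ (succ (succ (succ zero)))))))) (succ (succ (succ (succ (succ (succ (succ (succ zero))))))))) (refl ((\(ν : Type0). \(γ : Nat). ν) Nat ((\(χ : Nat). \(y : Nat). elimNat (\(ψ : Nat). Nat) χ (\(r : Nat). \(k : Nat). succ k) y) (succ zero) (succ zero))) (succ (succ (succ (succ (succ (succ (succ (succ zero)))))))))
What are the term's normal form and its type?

normal form:
  refl (Eq Nat (succ (succ (succ (succ (succ (succ (succ (succ zero)))))))) (succ (succ (succ (succ (succ (succ (succ (succ zero))))))))) (refl Nat (succ (succ (succ (succ (succ (succ (succ (succ zero)))))))))
type:
  Eq (Eq Nat (succ (succ (succ (succ (succ (succ (succ (succ zero)))))))) (succ (succ (succ (succ (succ (succ (succ (succ zero))))))))) (refl Nat (succ (succ (succ (succ (succ (succ (succ (succ zero))))))))) (refl Nat (succ (succ (succ (succ (succ (succ (succ (succ zero)))))))))
observation: the first redex contracted is a beta-redex; the normal form is reached in 2 normal-order steps.


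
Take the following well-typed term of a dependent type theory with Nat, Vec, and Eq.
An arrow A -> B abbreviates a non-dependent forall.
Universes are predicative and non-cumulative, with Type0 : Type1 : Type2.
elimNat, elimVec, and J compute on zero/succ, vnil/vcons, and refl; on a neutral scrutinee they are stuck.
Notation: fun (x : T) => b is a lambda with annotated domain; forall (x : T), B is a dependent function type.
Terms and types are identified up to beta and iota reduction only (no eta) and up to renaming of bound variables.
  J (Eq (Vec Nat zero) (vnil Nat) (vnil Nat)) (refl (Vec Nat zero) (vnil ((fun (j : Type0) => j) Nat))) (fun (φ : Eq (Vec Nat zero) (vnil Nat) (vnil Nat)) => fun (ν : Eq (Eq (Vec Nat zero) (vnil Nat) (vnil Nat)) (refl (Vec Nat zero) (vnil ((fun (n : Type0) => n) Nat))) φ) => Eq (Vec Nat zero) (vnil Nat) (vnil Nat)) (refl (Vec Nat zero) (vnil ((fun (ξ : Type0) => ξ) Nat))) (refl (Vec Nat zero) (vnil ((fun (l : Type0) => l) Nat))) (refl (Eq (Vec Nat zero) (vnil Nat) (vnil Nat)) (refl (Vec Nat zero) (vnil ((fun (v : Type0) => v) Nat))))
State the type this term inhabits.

the term's type:
  Eq (Vec Nat zero) (vnil Nat) (vnil Nat)


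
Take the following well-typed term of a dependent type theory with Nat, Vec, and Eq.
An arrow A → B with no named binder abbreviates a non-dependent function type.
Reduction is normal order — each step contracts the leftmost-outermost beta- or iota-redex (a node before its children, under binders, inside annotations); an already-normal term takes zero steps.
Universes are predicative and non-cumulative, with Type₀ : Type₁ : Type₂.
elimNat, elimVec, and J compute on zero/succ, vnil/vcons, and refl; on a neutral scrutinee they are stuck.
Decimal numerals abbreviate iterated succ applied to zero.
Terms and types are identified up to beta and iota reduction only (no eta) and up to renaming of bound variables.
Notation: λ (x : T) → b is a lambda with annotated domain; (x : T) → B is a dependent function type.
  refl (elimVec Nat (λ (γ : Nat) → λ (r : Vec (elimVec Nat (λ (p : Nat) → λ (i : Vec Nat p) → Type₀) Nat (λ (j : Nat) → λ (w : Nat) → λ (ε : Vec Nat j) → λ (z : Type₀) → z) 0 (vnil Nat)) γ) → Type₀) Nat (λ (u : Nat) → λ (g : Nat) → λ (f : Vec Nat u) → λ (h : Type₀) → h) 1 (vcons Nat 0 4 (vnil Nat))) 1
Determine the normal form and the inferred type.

normal form:
  refl Nat 1
type:
  Eq Nat 1 1
observation: contracting an elimVec iota-redex first, the term normalizes in 6 steps.


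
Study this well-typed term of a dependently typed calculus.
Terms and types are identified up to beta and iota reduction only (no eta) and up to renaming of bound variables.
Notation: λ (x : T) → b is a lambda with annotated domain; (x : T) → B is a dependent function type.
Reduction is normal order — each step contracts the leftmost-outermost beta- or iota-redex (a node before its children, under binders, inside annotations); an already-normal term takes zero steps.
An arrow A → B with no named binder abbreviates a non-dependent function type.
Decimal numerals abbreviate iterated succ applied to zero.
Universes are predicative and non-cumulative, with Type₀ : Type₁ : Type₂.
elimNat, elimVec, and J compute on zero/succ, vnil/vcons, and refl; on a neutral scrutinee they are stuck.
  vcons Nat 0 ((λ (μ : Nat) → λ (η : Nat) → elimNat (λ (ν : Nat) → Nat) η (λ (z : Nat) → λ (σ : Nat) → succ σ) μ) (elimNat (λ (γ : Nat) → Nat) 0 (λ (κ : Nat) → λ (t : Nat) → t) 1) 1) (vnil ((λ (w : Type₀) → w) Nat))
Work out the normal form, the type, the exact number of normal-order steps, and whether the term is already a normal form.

reduced normal form:
  vcons Nat 0 1 (vnil Nat)
inferred type:
  Vec Nat 1
reduction steps (normal order): 8
already normal: no
first contracted redex: a beta-redex


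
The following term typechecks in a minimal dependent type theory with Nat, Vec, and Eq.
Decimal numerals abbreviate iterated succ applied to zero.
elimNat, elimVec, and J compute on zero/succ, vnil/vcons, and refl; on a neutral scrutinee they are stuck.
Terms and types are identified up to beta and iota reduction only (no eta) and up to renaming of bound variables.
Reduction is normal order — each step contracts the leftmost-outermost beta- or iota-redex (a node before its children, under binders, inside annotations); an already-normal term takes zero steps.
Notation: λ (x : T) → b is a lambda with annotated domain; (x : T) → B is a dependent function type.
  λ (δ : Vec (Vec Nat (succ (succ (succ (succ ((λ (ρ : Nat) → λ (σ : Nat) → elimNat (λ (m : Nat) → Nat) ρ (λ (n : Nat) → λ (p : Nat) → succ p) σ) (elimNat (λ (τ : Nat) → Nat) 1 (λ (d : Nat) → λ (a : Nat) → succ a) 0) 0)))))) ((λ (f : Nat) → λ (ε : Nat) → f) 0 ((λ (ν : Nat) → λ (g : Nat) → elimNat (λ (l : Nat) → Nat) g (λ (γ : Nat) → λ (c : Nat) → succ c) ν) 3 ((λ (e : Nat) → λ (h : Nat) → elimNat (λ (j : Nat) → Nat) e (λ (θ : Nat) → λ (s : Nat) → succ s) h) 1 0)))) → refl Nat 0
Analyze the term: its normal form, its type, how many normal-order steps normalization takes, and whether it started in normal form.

normal form:
  λ (δ : Vec (Vec Nat 5) 0) → refl Nat 0
type:
  (δ : Vec (Vec Nat 5) 0) → Eq Nat 0 0
reduction steps (normal order): 6
already normal: no
first redex: a beta-redex


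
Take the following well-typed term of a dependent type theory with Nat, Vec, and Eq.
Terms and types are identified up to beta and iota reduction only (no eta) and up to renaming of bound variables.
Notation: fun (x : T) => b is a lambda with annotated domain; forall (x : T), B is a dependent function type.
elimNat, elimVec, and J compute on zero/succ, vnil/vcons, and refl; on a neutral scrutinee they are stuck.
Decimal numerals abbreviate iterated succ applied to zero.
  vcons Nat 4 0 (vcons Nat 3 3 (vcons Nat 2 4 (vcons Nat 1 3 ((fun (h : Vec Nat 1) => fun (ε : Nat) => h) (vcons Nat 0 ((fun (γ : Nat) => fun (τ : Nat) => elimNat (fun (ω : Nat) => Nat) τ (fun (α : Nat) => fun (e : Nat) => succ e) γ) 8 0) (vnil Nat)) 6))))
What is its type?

inferred type:
  Vec Nat 5


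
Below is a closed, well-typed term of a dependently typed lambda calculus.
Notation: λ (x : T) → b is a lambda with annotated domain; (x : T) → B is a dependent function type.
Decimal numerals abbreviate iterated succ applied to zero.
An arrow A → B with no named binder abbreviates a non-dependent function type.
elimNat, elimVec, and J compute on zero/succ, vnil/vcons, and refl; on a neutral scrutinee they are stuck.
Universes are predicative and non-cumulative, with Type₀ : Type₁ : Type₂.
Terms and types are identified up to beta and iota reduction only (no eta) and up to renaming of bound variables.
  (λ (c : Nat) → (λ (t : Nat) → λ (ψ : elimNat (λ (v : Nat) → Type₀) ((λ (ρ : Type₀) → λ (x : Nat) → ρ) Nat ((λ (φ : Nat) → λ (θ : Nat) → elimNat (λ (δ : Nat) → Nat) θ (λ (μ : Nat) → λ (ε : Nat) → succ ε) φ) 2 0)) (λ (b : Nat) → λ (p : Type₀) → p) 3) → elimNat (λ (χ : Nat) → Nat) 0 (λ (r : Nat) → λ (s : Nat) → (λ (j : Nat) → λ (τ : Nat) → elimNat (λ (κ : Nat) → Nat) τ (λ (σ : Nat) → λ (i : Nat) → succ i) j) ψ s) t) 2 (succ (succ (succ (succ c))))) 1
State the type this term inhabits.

type:
  Nat


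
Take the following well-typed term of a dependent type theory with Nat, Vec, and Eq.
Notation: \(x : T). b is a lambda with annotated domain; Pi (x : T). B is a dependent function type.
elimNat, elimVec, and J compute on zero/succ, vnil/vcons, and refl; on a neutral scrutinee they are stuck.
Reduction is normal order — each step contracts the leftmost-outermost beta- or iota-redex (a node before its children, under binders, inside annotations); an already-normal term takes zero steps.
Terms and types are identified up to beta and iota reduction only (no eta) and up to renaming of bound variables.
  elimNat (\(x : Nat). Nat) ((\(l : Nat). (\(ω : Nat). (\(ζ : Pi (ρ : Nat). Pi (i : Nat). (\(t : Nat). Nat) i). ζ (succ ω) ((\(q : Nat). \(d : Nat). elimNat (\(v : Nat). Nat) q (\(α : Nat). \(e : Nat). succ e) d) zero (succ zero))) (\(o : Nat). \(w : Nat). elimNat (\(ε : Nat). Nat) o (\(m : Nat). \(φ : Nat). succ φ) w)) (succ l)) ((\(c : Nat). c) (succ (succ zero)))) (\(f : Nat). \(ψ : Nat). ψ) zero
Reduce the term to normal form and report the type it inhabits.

resulting normal form:
  succ (succ (succ (succ (succ zero))))
type:
  Nat
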